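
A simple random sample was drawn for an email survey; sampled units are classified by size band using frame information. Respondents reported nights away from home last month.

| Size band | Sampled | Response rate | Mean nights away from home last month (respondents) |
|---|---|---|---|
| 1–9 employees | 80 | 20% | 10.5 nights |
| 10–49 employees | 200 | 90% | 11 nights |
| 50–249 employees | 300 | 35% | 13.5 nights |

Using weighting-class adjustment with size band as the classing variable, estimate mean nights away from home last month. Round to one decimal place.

12.2

With weight = n_sampled/n_responded per class, the weighted class total is n_sampled:
  1–9 employees: 80 × 10.5 = 840
  10–49 employees: 200 × 11 = 2200
  50–249 employees: 300 × 13.5 = 4050
Adjusted estimate = 7090 / 580 = 12.2241 → 12.2.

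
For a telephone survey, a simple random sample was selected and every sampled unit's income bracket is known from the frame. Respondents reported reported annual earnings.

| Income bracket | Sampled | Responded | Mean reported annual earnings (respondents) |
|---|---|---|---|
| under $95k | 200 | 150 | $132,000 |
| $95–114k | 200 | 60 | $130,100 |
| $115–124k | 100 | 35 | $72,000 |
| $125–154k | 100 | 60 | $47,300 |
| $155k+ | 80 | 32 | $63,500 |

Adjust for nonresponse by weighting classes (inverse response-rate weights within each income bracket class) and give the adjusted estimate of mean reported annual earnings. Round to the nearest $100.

$102,100

Response rates by class: under $95k 150/200 = 75%, $95–114k 60/200 = 30%, $115–124k 35/100 = 35%, $125–154k 60/100 = 60%, $155k+ 32/80 = 40%.
Weighting each respondent by the inverse class response rate inflates each class back to its sampled size, so the class weight is n_sampled:
  under $95k: 200 × 132,000 = 26,400,000
  $95–114k: 200 × 130,100 = 26,020,000
  $115–124k: 100 × 72,000 = 7,200,000
  $125–154k: 100 × 47,300 = 4,730,000
  $155k+: 80 × 63,500 = 5,080,000
Adjusted estimate = 69,430,000 / 680 = 102103 → $102,100.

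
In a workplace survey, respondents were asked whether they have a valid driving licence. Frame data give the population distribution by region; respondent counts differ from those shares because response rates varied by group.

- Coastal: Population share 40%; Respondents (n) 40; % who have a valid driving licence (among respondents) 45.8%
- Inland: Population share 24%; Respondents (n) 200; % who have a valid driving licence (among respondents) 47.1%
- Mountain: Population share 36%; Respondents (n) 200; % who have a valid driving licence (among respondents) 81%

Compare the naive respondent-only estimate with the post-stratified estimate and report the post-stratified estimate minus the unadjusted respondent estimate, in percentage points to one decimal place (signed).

-3.6 percentage points

Without adjustment, the pooled respondent share is:
  (40/440)×45.8 + (200/440)×47.1 + (200/440)×81 = 62.3909%
Reweighting by population region shares:
  0.4×45.8 + 0.24×47.1 + 0.36×81 = 58.784%
Difference = 58.784 − 62.3909 = -3.6069 pp.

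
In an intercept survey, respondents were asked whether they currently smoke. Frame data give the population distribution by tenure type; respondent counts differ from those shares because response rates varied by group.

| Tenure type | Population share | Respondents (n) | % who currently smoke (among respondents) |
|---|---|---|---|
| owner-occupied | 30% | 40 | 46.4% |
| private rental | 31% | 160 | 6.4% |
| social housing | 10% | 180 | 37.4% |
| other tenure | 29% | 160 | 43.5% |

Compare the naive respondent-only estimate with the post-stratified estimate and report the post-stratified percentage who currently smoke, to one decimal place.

Without adjustment, the pooled respondent share is:
  (40/540)×46.4 + (160/540)×6.4 + (180/540)×37.4 + (160/540)×43.5 = 30.6889%
Reweighting by population tenure type shares:
  0.3×46.4 + 0.31×6.4 + 0.1×37.4 + 0.29×43.5 = 32.259%

32.3%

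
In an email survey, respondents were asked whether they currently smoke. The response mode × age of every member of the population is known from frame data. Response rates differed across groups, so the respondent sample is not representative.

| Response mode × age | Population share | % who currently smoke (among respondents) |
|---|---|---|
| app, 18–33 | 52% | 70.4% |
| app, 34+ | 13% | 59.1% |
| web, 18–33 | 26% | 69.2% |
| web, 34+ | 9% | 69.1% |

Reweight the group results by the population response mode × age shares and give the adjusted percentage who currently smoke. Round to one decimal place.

Weight each group's respondent value by its population share:
  app, 18–33: 0.52 × 70.4 = 36.608
  app, 34+: 0.13 × 59.1 = 7.683
  web, 18–33: 0.26 × 69.2 = 17.992
  web, 34+: 0.09 × 69.1 = 6.219
Post-stratified estimate = 68.502 → 68.5%.

68.5%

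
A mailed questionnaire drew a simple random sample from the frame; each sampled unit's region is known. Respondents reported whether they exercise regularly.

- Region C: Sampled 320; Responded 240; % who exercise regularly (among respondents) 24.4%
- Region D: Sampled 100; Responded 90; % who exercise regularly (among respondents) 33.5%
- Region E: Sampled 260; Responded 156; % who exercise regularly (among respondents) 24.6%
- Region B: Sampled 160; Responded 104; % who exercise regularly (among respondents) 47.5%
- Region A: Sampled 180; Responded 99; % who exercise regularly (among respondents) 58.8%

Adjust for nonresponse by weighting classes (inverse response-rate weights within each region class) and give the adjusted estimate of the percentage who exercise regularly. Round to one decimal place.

Response rates by class: Region C 240/320 = 75%, Region D 90/100 = 90%, Region E 156/260 = 60%, Region B 104/160 = 65%, Region A 99/180 = 55%.
Each respondent's weight = sampled/responded in their class; summing within a class gives n_sampled, so:
  Region C: 320 × 24.4 = 7808
  Region D: 100 × 33.5 = 3350
  Region E: 260 × 24.6 = 6396
  Region B: 160 × 47.5 = 7600
  Region A: 180 × 58.8 = 10,584
Adjusted estimate = 35,738 / 1,020 = 35.0373 → 35.0%.

35.0%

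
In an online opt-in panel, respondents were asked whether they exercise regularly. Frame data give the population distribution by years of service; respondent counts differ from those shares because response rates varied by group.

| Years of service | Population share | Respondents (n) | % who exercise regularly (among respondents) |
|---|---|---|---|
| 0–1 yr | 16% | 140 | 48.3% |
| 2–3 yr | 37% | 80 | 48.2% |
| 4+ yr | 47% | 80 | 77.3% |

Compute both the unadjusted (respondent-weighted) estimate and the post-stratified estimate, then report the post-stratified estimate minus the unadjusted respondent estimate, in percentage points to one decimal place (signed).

+5.9 percentage points

Unadjusted (pooled respondent) estimate weights by respondent counts:
  (140/300)×48.3 + (80/300)×48.2 + (80/300)×77.3 = 56.0067%
Reweighting by population years of service shares:
  0.16×48.3 + 0.37×48.2 + 0.47×77.3 = 61.893%
Difference = 61.893 − 56.0067 = 5.8863 pp.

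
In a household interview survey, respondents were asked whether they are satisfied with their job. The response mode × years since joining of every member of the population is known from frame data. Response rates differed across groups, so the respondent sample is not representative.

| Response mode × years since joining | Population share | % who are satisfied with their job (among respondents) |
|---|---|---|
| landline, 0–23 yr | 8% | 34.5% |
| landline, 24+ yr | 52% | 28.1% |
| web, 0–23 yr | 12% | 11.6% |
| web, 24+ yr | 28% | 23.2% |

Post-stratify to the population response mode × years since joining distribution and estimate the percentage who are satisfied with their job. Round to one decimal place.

Post-stratification weights by population share, not respondent share:
  landline, 0–23 yr: 0.08 × 34.5 = 2.76
  landline, 24+ yr: 0.52 × 28.1 = 14.612
  web, 0–23 yr: 0.12 × 11.6 = 1.392
  web, 24+ yr: 0.28 × 23.2 = 6.496
Post-stratified estimate = 25.26 → 25.3%.

25.3%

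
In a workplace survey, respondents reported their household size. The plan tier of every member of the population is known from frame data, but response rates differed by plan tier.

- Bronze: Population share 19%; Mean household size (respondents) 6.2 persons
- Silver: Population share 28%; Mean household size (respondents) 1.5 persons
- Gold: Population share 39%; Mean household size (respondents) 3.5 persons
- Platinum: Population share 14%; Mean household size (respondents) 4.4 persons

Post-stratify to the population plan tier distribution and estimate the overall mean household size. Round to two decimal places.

3.58

Reweight to the known plan tier distribution:
  Bronze: 0.19 × 6.2 = 1.178
  Silver: 0.28 × 1.5 = 0.42
  Gold: 0.39 × 3.5 = 1.365
  Platinum: 0.14 × 4.4 = 0.616
Post-stratified estimate = 3.579 → 3.58.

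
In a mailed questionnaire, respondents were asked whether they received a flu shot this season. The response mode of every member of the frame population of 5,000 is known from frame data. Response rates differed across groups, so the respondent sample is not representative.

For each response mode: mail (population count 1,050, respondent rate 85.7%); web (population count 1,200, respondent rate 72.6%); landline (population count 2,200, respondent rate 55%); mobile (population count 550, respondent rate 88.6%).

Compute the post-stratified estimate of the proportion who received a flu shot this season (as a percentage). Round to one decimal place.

69.4%

Post-stratification weights by population share, not respondent share:
  mail: (1,050/5,000) × 85.7 = 17.997
  web: (1,200/5,000) × 72.6 = 17.424
  landline: (2,200/5,000) × 55 = 24.2
  mobile: (550/5,000) × 88.6 = 9.746
Post-stratified estimate = 69.367 → 69.4%.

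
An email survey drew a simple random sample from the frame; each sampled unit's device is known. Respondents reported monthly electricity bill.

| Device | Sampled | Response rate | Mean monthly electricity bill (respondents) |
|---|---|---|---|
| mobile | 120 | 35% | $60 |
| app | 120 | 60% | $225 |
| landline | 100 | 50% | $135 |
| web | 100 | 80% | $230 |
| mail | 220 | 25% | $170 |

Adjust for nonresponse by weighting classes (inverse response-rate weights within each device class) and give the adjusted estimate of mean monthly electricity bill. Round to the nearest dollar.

$164

With weight = n_sampled/n_responded per class, the weighted class total is n_sampled:
  mobile: 120 × 60 = 7200
  app: 120 × 225 = 27,000
  landline: 100 × 135 = 13,500
  web: 100 × 230 = 23,000
  mail: 220 × 170 = 37,400
Adjusted estimate = 108,100 / 660 = 163.788 → $164.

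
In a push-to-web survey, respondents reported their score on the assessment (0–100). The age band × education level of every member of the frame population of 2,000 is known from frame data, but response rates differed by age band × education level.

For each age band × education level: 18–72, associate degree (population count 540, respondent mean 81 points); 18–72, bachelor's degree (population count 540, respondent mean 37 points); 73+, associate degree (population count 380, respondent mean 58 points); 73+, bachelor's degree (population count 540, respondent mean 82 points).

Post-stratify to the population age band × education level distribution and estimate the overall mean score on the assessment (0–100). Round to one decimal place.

Weight each group's respondent value by its population share:
  18–72, associate degree: (540/2,000) × 81 = 21.87
  18–72, bachelor's degree: (540/2,000) × 37 = 9.99
  73+, associate degree: (380/2,000) × 58 = 11.02
  73+, bachelor's degree: (540/2,000) × 82 = 22.14
Post-stratified estimate = 65.02 → 65.0.

65.0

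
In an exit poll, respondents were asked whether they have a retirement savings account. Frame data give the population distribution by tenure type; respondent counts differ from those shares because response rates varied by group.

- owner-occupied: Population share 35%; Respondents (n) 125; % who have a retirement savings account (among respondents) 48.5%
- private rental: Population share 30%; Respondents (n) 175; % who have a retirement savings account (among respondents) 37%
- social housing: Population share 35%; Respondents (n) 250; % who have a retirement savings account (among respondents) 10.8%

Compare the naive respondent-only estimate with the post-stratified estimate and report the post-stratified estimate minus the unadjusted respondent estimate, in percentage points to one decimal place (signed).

Without adjustment, the pooled respondent share is:
  (125/550)×48.5 + (175/550)×37 + (250/550)×10.8 = 27.7045%
Post-stratifying to population shares instead:
  0.35×48.5 + 0.3×37 + 0.35×10.8 = 31.855%
Difference = 31.855 − 27.7045 = 4.1505 pp.

+4.2 percentage points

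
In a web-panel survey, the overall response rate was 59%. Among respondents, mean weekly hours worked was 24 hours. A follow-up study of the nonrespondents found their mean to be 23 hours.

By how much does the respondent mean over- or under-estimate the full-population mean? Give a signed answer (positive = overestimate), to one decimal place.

+0.4

Nonresponse fraction = 1 − 0.59 = 0.41.
Bias = (nonresponse fraction) × (respondent mean − nonrespondent mean)
     = 0.41 × (24 − 23) = 0.41 × 1 = 0.41.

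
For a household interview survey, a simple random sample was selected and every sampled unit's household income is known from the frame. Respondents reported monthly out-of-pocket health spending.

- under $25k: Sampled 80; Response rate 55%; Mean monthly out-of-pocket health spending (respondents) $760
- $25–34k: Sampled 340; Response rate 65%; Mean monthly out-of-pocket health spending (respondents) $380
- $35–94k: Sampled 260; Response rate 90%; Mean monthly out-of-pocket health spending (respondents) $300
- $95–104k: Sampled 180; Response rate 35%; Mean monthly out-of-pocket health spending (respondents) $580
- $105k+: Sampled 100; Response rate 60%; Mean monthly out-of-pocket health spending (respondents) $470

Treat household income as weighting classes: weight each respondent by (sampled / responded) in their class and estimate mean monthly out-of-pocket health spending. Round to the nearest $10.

$440

With weight = n_sampled/n_responded per class, the weighted class total is n_sampled:
  under $25k: 80 × 760 = 60,800
  $25–34k: 340 × 380 = 129,200
  $35–94k: 260 × 300 = 78,000
  $95–104k: 180 × 580 = 104,400
  $105k+: 100 × 470 = 47,000
Adjusted estimate = 419,400 / 960 = 436.875 → $440.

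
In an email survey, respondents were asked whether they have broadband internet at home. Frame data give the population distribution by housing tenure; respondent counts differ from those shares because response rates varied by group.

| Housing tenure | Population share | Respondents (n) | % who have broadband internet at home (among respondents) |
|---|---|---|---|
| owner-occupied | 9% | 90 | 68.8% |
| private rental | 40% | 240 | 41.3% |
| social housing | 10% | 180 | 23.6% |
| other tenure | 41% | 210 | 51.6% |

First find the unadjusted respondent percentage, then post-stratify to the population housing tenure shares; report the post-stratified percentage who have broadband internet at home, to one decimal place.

46.2%

Naive respondent-only estimate (weights = respondent counts):
  (90/720)×68.8 + (240/720)×41.3 + (180/720)×23.6 + (210/720)×51.6 = 43.3167%
Post-stratified estimate weights by population shares:
  0.09×68.8 + 0.4×41.3 + 0.1×23.6 + 0.41×51.6 = 46.228%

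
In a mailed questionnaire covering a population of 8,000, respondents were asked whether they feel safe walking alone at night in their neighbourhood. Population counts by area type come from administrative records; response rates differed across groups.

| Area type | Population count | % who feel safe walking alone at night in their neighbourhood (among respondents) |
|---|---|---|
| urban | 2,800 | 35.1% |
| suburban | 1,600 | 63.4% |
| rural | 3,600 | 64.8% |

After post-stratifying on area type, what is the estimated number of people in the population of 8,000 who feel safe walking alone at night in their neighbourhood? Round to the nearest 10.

Estimated count per cell = population count × respondent percentage:
  urban: 2,800 × 35.1% = 982.8
  suburban: 1,600 × 63.4% = 1014.4
  rural: 3,600 × 64.8% = 2332.8
Estimated total = 4330 → 4,330.

4,330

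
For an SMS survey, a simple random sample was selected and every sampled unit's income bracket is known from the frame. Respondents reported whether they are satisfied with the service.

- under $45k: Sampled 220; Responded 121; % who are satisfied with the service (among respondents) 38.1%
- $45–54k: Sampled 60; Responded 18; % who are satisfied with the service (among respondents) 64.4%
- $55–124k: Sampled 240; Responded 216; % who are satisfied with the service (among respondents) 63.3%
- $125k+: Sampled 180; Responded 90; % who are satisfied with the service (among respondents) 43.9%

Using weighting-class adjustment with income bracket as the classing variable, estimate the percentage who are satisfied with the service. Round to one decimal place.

Response rates by class: under $45k 121/220 = 55%, $45–54k 18/60 = 30%, $55–124k 216/240 = 90%, $125k+ 90/180 = 50%.
Weighting each respondent by the inverse class response rate inflates each class back to its sampled size, so the class weight is n_sampled:
  under $45k: 220 × 38.1 = 8382
  $45–54k: 60 × 64.4 = 3864
  $55–124k: 240 × 63.3 = 15,192
  $125k+: 180 × 43.9 = 7902
Adjusted estimate = 35,340 / 700 = 50.4857 → 50.5%.

50.5%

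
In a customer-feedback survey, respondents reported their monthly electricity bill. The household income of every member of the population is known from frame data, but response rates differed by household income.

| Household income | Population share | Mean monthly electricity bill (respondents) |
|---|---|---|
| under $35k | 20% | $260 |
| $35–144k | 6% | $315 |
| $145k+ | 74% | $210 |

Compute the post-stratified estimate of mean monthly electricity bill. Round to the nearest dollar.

$226

Weight each group's respondent value by its population share:
  under $35k: 0.2 × 260 = 52
  $35–144k: 0.06 × 315 = 18.9
  $145k+: 0.74 × 210 = 155.4
Post-stratified estimate = 226.3 → $226.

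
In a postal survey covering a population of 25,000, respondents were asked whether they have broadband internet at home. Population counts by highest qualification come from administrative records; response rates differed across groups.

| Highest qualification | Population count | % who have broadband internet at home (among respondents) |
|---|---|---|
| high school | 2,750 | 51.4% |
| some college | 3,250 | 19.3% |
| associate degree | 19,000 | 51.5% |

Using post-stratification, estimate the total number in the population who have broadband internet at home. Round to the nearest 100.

Estimated count per cell = population count × respondent percentage:
  high school: 2,750 × 51.4% = 1413.5
  some college: 3,250 × 19.3% = 627.25
  associate degree: 19,000 × 51.5% = 9785
Estimated total = 11825.8 → 11,800.

11,800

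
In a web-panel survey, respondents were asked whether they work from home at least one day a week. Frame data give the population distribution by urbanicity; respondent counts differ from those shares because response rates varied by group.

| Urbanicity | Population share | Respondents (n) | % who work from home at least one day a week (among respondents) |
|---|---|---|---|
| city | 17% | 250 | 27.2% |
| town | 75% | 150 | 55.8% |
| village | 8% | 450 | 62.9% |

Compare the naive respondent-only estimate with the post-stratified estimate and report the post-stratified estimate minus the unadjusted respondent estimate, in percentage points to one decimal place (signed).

+0.4 percentage points

Unadjusted (pooled respondent) estimate weights by respondent counts:
  (250/850)×27.2 + (150/850)×55.8 + (450/850)×62.9 = 51.1471%
Post-stratified estimate weights by population shares:
  0.17×27.2 + 0.75×55.8 + 0.08×62.9 = 51.506%
Difference = 51.506 − 51.1471 = 0.3589 pp.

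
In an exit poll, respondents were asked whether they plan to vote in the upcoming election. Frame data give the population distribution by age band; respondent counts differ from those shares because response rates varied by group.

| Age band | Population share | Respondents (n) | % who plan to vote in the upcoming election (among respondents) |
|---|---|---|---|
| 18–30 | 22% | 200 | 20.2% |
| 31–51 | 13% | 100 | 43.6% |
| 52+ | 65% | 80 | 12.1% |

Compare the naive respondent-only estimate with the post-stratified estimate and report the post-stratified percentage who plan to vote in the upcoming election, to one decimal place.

Naive respondent-only estimate (weights = respondent counts):
  (200/380)×20.2 + (100/380)×43.6 + (80/380)×12.1 = 24.6526%
Post-stratifying to population shares instead:
  0.22×20.2 + 0.13×43.6 + 0.65×12.1 = 17.977%

18.0%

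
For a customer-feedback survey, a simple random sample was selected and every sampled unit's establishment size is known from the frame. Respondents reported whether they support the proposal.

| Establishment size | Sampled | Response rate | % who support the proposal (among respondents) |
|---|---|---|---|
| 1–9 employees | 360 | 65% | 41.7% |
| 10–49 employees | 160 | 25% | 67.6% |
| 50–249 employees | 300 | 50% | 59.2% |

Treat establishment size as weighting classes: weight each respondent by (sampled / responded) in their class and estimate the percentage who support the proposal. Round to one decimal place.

With weight = n_sampled/n_responded per class, the weighted class total is n_sampled:
  1–9 employees: 360 × 41.7 = 15012
  10–49 employees: 160 × 67.6 = 10,816
  50–249 employees: 300 × 59.2 = 17,760
Adjusted estimate = 43,588 / 820 = 53.1561 → 53.2%.

53.2%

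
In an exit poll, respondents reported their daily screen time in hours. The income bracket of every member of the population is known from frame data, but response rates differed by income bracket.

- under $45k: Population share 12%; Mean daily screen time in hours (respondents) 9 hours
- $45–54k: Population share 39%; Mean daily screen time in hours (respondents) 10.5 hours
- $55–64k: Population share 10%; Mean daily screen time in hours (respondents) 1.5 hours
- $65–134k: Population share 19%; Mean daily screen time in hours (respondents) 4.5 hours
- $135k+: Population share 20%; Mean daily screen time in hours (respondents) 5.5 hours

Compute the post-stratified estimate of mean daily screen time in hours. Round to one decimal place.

Post-stratification weights by population share, not respondent share:
  under $45k: 0.12 × 9 = 1.08
  $45–54k: 0.39 × 10.5 = 4.095
  $55–64k: 0.1 × 1.5 = 0.15
  $65–134k: 0.19 × 4.5 = 0.855
  $135k+: 0.2 × 5.5 = 1.1
Post-stratified estimate = 7.28 → 7.3.

7.3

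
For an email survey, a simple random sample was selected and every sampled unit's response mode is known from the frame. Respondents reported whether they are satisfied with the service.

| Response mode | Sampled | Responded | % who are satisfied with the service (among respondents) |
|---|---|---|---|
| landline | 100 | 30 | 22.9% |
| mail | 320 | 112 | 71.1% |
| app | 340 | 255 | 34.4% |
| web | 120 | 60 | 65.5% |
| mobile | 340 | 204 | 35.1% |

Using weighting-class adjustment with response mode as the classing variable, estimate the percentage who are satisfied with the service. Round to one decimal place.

Class response rates: landline 30/100 = 30%, mail 112/320 = 35%, app 255/340 = 75%, web 60/120 = 50%, mobile 204/340 = 60%.
Each respondent's weight = sampled/responded in their class; summing within a class gives n_sampled, so:
  landline: 100 × 22.9 = 2290
  mail: 320 × 71.1 = 22,752
  app: 340 × 34.4 = 11,696
  web: 120 × 65.5 = 7860
  mobile: 340 × 35.1 = 11,934
Adjusted estimate = 56,532 / 1,220 = 46.3377 → 46.3%.

46.3%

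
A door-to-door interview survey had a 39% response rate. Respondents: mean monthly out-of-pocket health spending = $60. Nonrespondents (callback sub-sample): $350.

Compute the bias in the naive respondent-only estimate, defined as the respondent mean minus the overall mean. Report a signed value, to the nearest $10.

-$180

Nonresponse fraction = 1 − 0.39 = 0.61.
Bias = (nonresponse fraction) × (respondent mean − nonrespondent mean)
     = 0.61 × (60 − 350) = 0.61 × -290 = -176.9.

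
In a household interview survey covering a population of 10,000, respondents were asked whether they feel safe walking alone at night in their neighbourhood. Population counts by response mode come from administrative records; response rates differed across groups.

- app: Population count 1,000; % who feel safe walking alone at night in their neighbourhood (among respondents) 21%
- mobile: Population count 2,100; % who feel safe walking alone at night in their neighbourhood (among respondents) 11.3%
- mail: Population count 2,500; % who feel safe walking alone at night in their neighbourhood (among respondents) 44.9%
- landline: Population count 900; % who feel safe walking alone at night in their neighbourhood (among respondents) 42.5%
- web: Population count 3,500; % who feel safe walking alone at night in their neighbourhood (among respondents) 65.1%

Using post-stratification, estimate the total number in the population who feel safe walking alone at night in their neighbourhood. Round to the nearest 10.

4,230

Each cell contributes its population count × the respondent rate:
  app: 1,000 × 21% = 210
  mobile: 2,100 × 11.3% = 237.3
  mail: 2,500 × 44.9% = 1122.5
  landline: 900 × 42.5% = 382.5
  web: 3,500 × 65.1% = 2278.5
Estimated total = 4230.8 → 4,230.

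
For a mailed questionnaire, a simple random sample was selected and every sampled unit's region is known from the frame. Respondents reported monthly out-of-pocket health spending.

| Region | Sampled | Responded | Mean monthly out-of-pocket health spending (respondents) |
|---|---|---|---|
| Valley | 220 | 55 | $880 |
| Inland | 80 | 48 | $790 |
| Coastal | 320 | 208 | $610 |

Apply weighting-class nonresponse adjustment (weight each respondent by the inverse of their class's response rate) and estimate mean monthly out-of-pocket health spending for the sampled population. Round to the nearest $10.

Class response rates: Valley 55/220 = 25%, Inland 48/80 = 60%, Coastal 208/320 = 65%.
With weight = n_sampled/n_responded per class, the weighted class total is n_sampled:
  Valley: 220 × 880 = 193,600
  Inland: 80 × 790 = 63,200
  Coastal: 320 × 610 = 195,200
Adjusted estimate = 452,000 / 620 = 729.032 → $730.

$730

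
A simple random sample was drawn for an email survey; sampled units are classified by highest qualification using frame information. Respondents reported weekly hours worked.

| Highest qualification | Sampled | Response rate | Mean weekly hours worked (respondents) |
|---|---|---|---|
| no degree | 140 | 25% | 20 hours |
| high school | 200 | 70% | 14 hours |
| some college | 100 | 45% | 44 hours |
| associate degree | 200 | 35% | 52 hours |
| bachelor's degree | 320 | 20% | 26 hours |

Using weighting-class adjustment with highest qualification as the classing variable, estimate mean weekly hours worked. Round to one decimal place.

29.9

Each respondent's weight = sampled/responded in their class; summing within a class gives n_sampled, so:
  no degree: 140 × 20 = 2800
  high school: 200 × 14 = 2800
  some college: 100 × 44 = 4400
  associate degree: 200 × 52 = 10,400
  bachelor's degree: 320 × 26 = 8320
Adjusted estimate = 28,720 / 960 = 29.9167 → 29.9.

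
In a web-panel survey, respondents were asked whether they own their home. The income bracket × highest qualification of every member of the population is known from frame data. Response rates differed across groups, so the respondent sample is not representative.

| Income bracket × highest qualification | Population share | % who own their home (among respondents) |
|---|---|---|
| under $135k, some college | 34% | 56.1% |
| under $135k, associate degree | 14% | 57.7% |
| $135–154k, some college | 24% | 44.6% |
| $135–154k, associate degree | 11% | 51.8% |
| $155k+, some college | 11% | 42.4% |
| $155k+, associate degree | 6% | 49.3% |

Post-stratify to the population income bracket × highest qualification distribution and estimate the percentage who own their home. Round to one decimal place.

51.2%

Post-stratification weights by population share, not respondent share:
  under $135k, some college: 0.34 × 56.1 = 19.074
  under $135k, associate degree: 0.14 × 57.7 = 8.078
  $135–154k, some college: 0.24 × 44.6 = 10.704
  $135–154k, associate degree: 0.11 × 51.8 = 5.698
  $155k+, some college: 0.11 × 42.4 = 4.664
  $155k+, associate degree: 0.06 × 49.3 = 2.958
Post-stratified estimate = 51.176 → 51.2%.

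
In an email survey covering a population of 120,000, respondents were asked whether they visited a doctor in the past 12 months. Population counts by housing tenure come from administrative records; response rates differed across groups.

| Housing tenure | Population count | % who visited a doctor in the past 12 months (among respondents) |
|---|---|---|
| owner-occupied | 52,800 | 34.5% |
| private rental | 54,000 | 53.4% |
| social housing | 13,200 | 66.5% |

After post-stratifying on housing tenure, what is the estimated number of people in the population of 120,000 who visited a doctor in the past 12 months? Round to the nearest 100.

Apply each group's respondent rate to its population count:
  owner-occupied: 52,800 × 34.5% = 18,216
  private rental: 54,000 × 53.4% = 28,836
  social housing: 13,200 × 66.5% = 8778
Estimated total = 55,830 → 55,800.

55,800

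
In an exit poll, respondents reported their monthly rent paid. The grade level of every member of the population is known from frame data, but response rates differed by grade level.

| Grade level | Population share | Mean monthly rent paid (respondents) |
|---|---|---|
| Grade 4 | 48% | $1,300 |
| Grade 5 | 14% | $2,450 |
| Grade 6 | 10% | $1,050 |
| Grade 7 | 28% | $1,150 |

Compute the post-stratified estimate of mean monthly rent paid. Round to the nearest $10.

$1,390

Reweight to the known grade level distribution:
  Grade 4: 0.48 × 1300 = 624
  Grade 5: 0.14 × 2450 = 343
  Grade 6: 0.1 × 1050 = 105
  Grade 7: 0.28 × 1150 = 322
Post-stratified estimate = 1394 → $1,390.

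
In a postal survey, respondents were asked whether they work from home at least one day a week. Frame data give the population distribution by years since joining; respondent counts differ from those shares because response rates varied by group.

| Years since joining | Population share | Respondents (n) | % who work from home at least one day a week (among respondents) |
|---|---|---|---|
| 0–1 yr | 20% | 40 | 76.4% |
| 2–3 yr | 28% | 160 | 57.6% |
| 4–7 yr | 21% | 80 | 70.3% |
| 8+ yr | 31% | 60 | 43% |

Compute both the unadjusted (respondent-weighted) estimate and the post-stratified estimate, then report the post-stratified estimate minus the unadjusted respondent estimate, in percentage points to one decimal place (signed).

-0.7 percentage points

Without adjustment, the pooled respondent share is:
  (40/340)×76.4 + (160/340)×57.6 + (80/340)×70.3 + (60/340)×43 = 60.2235%
Post-stratified estimate weights by population shares:
  0.2×76.4 + 0.28×57.6 + 0.21×70.3 + 0.31×43 = 59.501%
Difference = 59.501 − 60.2235 = -0.7225 pp.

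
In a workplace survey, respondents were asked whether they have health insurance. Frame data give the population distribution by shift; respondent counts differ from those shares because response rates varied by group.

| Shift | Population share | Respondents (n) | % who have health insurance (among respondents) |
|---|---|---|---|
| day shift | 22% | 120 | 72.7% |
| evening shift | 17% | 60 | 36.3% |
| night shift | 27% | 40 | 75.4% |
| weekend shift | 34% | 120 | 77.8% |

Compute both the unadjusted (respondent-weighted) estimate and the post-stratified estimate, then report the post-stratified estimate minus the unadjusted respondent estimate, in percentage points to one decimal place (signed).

+0.6 percentage points

Unadjusted (pooled respondent) estimate weights by respondent counts:
  (120/340)×72.7 + (60/340)×36.3 + (40/340)×75.4 + (120/340)×77.8 = 68.3941%
Post-stratified estimate weights by population shares:
  0.22×72.7 + 0.17×36.3 + 0.27×75.4 + 0.34×77.8 = 68.975%
Difference = 68.975 − 68.3941 = 0.5809 pp.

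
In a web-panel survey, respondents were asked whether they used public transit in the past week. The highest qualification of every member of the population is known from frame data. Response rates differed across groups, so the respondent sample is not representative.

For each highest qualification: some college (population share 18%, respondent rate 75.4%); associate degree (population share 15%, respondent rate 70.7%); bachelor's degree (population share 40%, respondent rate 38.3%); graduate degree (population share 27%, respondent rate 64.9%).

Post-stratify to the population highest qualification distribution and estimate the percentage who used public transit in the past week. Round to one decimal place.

Weight each group's respondent value by its population share:
  some college: 0.18 × 75.4 = 13.572
  associate degree: 0.15 × 70.7 = 10.605
  bachelor's degree: 0.4 × 38.3 = 15.32
  graduate degree: 0.27 × 64.9 = 17.523
Post-stratified estimate = 57.02 → 57.0%.

57.0%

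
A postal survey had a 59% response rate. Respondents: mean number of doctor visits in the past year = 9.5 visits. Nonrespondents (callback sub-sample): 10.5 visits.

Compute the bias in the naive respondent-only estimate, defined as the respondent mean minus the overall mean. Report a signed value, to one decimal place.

-0.4

Nonresponse fraction = 1 − 0.59 = 0.41.
Bias = (nonresponse fraction) × (respondent mean − nonrespondent mean)
     = 0.41 × (9.5 − 10.5) = 0.41 × -1 = -0.41.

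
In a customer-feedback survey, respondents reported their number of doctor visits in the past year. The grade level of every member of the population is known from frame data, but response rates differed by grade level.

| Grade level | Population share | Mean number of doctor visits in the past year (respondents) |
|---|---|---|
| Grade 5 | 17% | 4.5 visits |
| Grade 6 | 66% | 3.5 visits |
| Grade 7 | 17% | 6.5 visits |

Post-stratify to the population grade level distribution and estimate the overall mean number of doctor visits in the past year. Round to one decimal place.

4.2

Weight each group's respondent value by its population share:
  Grade 5: 0.17 × 4.5 = 0.765
  Grade 6: 0.66 × 3.5 = 2.31
  Grade 7: 0.17 × 6.5 = 1.105
Post-stratified estimate = 4.18 → 4.2.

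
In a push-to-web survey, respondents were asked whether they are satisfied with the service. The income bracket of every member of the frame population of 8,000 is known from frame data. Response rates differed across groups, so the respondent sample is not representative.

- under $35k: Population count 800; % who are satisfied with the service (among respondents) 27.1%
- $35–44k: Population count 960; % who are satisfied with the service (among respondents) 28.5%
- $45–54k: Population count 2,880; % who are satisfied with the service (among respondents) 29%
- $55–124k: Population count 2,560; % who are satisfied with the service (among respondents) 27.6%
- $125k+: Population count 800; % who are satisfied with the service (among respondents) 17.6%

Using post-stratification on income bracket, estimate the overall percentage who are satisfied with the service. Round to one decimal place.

Each cell contributes population-share × respondent value:
  under $35k: (800/8,000) × 27.1 = 2.71
  $35–44k: (960/8,000) × 28.5 = 3.42
  $45–54k: (2,880/8,000) × 29 = 10.44
  $55–124k: (2,560/8,000) × 27.6 = 8.832
  $125k+: (800/8,000) × 17.6 = 1.76
Post-stratified estimate = 27.162 → 27.2%.

27.2%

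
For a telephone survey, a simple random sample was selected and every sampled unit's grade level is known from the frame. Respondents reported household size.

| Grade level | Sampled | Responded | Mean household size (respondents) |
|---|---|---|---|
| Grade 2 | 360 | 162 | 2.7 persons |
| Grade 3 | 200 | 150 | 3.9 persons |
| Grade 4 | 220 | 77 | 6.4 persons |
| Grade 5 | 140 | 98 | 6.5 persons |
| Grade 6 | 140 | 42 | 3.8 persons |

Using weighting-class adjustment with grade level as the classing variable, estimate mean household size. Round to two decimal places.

Class response rates: Grade 2 162/360 = 45%, Grade 3 150/200 = 75%, Grade 4 77/220 = 35%, Grade 5 98/140 = 70%, Grade 6 42/140 = 30%.
Inverse-response-rate weighting restores each class to its sampled count, so class totals weight by n_sampled:
  Grade 2: 360 × 2.7 = 972
  Grade 3: 200 × 3.9 = 780
  Grade 4: 220 × 6.4 = 1408
  Grade 5: 140 × 6.5 = 910
  Grade 6: 140 × 3.8 = 532
Adjusted estimate = 4602 / 1,060 = 4.34151 → 4.34.

4.34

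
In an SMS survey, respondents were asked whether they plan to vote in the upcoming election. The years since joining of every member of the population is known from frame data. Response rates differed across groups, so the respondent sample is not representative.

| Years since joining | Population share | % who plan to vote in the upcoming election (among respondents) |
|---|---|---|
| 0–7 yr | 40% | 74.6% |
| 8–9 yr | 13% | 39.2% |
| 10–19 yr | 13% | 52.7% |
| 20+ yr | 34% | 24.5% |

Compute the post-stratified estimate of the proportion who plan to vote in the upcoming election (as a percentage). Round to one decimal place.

Reweight to the known years since joining distribution:
  0–7 yr: 0.4 × 74.6 = 29.84
  8–9 yr: 0.13 × 39.2 = 5.096
  10–19 yr: 0.13 × 52.7 = 6.851
  20+ yr: 0.34 × 24.5 = 8.33
Post-stratified estimate = 50.117 → 50.1%.

50.1%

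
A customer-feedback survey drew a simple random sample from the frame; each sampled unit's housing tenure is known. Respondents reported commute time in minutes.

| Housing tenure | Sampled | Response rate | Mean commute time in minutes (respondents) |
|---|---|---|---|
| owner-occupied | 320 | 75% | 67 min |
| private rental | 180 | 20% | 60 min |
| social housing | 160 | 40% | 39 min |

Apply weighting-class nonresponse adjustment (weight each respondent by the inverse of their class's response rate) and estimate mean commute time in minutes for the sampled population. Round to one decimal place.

With weight = n_sampled/n_responded per class, the weighted class total is n_sampled:
  owner-occupied: 320 × 67 = 21,440
  private rental: 180 × 60 = 10,800
  social housing: 160 × 39 = 6240
Adjusted estimate = 38,480 / 660 = 58.303 → 58.3.

58.3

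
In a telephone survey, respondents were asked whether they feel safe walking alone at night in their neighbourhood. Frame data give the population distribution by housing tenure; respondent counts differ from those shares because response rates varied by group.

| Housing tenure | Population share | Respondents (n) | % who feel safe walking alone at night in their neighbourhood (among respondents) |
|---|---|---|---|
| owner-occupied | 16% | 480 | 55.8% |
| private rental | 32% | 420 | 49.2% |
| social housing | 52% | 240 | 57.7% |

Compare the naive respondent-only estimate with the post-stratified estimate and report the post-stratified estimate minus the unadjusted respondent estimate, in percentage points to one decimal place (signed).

+0.9 percentage points

Unadjusted (pooled respondent) estimate weights by respondent counts:
  (480/1140)×55.8 + (420/1140)×49.2 + (240/1140)×57.7 = 53.7684%
Post-stratifying to population shares instead:
  0.16×55.8 + 0.32×49.2 + 0.52×57.7 = 54.676%
Difference = 54.676 − 53.7684 = 0.9076 pp.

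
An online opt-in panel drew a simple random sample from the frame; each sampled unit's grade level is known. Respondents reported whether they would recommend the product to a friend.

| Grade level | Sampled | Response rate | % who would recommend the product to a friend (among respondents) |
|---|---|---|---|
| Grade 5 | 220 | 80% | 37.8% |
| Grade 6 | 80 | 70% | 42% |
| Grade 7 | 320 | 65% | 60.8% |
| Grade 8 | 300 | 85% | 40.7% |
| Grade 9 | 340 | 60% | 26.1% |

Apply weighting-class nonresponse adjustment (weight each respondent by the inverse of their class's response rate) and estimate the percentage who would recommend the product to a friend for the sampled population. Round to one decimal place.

41.4%

Weighting each respondent by the inverse class response rate inflates each class back to its sampled size, so the class weight is n_sampled:
  Grade 5: 220 × 37.8 = 8316
  Grade 6: 80 × 42 = 3360
  Grade 7: 320 × 60.8 = 19,456
  Grade 8: 300 × 40.7 = 12,210
  Grade 9: 340 × 26.1 = 8874
Adjusted estimate = 52,216 / 1,260 = 41.4413 → 41.4%.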